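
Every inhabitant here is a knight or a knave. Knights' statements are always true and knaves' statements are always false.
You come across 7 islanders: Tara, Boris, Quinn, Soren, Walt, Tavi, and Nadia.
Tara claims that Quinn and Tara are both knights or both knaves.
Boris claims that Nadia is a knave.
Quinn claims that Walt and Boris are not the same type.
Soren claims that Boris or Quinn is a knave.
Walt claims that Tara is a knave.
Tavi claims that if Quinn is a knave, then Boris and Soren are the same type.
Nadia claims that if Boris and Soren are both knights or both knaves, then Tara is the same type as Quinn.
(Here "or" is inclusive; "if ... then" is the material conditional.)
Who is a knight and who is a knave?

Since Tara is a knave, "Quinn and Tara are both knights or both knaves" needs to be false, which holds.
Boris is a knave, and the claim "Nadia is a knave" is indeed false.
Quinn is a knight; "Walt and Boris are not the same type" is true, as required.
Soren is a knight; "Boris or Quinn is a knave" is true, as required.
Walt (knight): "Tara is a knave" — true. ✓
Since Tavi is a knight, "if Quinn is a knave, then Boris and Soren are the same type" needs to be true, which holds.
Since Nadia is a knight, "if Boris and Soren are both knights or both knaves, then Tara is the same type as Quinn" needs to be true, which holds.

Tara is a knave, Boris is a knave, Quinn is a knight, Soren is a knight, Walt is a knight, Tavi is a knight, and Nadia is a knight.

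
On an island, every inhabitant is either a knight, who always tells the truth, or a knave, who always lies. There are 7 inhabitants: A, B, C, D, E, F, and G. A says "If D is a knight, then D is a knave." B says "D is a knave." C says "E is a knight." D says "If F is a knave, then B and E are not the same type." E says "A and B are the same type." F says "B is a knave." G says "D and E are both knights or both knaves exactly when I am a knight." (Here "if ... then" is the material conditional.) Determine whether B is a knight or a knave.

B is a knave.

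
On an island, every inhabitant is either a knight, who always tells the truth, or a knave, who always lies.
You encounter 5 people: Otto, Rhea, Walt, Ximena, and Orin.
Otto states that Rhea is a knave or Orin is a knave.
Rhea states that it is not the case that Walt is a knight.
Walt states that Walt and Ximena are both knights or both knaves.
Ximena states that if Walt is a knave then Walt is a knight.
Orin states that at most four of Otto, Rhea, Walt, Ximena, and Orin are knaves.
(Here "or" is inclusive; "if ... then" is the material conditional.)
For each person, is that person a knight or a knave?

Knights: Otto, Walt, Ximena, and Orin. Knaves: Rhea.

Otto (knight): "Rhea is a knave or Orin is a knave" — true. ✓
Since Rhea is a knave, "it is not the case that Walt is a knight" needs to be false, which holds.
As a knight, Walt's statement "Walt and Ximena are both knights or both knaves" should be true; it is.
As a knight, Ximena's statement "if Walt is a knave then Walt is a knight" should be true; it is.
Orin (knight): "at most four of Otto, Rhea, Walt, Ximena, and Orin are knaves" — true. ✓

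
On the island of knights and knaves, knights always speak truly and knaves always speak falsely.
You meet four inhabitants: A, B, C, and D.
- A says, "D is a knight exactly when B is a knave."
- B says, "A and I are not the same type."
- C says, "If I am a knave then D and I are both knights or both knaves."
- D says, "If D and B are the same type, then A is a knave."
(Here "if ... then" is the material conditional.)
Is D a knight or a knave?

D is a knight.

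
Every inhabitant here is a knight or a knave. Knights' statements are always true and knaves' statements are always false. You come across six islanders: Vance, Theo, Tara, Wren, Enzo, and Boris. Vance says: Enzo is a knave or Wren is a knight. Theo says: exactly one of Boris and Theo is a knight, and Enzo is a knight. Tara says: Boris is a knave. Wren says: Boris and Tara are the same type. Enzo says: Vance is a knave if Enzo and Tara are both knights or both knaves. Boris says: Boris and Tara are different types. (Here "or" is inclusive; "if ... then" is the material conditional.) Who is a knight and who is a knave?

Vance is a knight, Theo is a knave, Tara is a knave, Wren is a knave, Enzo is a knave, and Boris is a knight.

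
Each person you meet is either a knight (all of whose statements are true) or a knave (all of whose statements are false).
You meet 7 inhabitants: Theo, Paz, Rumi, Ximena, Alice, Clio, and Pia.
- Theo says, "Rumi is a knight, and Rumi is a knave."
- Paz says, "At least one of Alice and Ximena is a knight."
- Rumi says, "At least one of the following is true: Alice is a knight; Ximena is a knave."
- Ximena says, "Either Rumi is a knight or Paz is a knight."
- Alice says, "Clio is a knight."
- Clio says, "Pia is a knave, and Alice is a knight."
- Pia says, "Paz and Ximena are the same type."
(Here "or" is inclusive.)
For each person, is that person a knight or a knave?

Theo is a knave, Paz is a knight, Rumi is a knave, Ximena is a knight, Alice is a knave, Clio is a knave, and Pia is a knight.

Theo is a knave, so "Rumi is a knight, and Rumi is a knave" must be False — and it is.
Paz is a knight, so "at least one of Alice and Ximena is a knight" must be True — and it is.
Since Rumi is a knave, "at least one of the following is true: Alice is a knight; Ximena is a knave" needs to be False, which holds.
Ximena (knight): "either Rumi is a knight or Paz is a knight" — True. ✓
Alice is a knave, so "Clio is a knight" must be False — and it is.
Clio (knave): "Pia is a knave, and Alice is a knight" — False. ✓
Pia is a knight, and the claim "Paz and Ximena are the same type" is indeed True.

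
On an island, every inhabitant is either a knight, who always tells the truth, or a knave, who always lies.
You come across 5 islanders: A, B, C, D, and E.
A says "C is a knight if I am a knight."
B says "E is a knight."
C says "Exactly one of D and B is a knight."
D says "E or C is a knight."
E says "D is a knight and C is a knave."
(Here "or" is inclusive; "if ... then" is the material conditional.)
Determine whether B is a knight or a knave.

Consistent assignments: {A=knight, B=knave, C=knight, D=knight, E=knave}
In every consistent assignment, B is a knave.

B is a knave.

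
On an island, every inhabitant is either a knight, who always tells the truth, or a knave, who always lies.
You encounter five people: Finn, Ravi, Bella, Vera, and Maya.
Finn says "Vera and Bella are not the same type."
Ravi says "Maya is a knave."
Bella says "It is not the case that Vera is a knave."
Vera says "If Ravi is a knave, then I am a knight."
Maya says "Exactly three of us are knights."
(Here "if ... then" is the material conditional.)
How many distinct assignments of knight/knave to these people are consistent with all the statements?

1

Consistent assignments:
  Finn=knave, Ravi=knave, Bella=knight, Vera=knight, Maya=knight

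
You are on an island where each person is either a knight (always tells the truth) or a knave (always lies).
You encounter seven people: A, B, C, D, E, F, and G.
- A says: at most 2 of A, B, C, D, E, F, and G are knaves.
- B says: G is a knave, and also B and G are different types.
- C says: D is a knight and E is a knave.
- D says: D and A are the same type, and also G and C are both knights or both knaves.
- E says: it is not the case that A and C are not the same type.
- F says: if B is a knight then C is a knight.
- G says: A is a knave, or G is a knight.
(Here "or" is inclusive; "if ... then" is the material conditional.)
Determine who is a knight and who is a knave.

A is a knave, B is a knave, C is a knave, D is a knave, E is a knight, F is a knight, and G is a knight.

A is a knave, and the claim "at most 2 of A, B, C, D, E, F, and G are knaves" is indeed false.
B is a knave; "G is a knave, and also B and G are different types" is false, as required.
C is a knave, and the claim "D is a knight and E is a knave" is indeed false.
As a knave, D's statement "D and A are the same type, and also G and C are both knights or both knaves" should be false; it is.
As a knight, E's statement "it is not the case that A and C are not the same type" should be True; it is.
F is a knight, so "if B is a knight then C is a knight" must be True — and it is.
G is a knight, and the claim "A is a knave, or G is a knight" is indeed True.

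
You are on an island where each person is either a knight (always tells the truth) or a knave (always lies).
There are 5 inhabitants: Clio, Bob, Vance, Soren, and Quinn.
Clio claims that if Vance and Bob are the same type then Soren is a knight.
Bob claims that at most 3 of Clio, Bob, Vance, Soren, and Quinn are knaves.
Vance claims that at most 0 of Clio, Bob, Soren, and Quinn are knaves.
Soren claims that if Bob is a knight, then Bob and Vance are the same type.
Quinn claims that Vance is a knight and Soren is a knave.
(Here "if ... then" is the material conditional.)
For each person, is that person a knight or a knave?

Clio is a knight, Bob is a knight, Vance is a knave, Soren is a knave, and Quinn is a knave.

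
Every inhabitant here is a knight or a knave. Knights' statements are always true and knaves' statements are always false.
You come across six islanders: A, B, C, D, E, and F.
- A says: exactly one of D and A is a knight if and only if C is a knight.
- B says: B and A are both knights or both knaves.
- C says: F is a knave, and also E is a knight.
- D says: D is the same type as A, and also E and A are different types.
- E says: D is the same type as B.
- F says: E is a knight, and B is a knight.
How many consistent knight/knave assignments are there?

2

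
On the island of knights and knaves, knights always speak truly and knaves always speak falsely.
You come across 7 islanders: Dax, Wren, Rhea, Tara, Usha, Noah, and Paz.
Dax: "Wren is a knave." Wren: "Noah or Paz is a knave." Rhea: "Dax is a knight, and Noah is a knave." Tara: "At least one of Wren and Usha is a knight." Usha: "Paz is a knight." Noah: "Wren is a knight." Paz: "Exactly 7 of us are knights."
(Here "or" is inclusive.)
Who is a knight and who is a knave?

Dax is a knave, Wren is a knight, Rhea is a knave, Tara is a knight, Usha is a knave, Noah is a knight, and Paz is a knave.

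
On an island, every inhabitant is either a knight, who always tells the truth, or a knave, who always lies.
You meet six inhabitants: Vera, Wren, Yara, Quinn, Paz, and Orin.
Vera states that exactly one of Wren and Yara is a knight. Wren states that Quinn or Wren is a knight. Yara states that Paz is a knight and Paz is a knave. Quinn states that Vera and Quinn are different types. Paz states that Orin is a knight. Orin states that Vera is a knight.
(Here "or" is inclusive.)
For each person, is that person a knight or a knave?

As a knave, Vera's statement "exactly one of Wren and Yara is a knight" should be false; it is.
Wren is a knave; "Quinn or Wren is a knight" is false, as required.
As a knave, Yara's statement "Paz is a knight and Paz is a knave" should be false; it is.
Quinn is a knave, so "Vera and Quinn are different types" must be false — and it is.
Since Paz is a knave, "Orin is a knight" needs to be false, which holds.
Orin (knave): "Vera is a knight" — false. ✓

Knights: none. Knaves: Vera, Wren, Yara, Quinn, Paz, and Orin.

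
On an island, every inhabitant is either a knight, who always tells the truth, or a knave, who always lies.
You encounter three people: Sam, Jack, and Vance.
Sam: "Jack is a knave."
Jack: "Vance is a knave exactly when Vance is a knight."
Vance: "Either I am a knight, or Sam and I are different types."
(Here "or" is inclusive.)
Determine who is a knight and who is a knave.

Knights: Sam and Vance. Knaves: Jack.

Sam is a knight; "Jack is a knave" is True, as required.
Jack is a knave, so "Vance is a knave exactly when Vance is a knight" must be false — and it is.
Vance is a knight; "either I am a knight, or Sam and I are different types" is True, as required.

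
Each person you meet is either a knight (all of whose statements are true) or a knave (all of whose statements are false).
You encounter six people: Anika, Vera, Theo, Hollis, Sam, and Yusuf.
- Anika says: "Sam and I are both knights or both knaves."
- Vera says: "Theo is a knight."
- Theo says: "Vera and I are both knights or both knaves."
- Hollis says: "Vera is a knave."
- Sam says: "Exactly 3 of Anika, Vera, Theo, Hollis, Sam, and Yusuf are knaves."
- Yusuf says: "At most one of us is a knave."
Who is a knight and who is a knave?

Anika is a knave, and the claim "Sam and I are both knights or both knaves" is indeed False.
Since Vera is a knight, "Theo is a knight" needs to be True, which holds.
Since Theo is a knight, "Vera and I are both knights or both knaves" needs to be True, which holds.
Hollis is a knave, so "Vera is a knave" must be False — and it is.
As a knight, Sam's statement "exactly 3 of Anika, Vera, Theo, Hollis, Sam, and Yusuf are knaves" should be True; it is.
Yusuf is a knave, so "at most one of us is a knave" must be False — and it is.

Anika is a knave, Vera is a knight, Theo is a knight, Hollis is a knave, Sam is a knight, and Yusuf is a knave.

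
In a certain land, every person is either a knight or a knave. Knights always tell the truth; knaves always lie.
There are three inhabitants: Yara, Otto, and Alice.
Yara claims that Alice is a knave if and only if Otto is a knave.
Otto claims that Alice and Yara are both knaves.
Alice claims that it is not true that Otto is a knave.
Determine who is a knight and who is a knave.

Yara is a knight, Otto is a knave, and Alice is a knave.

Suppose Yara is a knave. Then Yara's statement "Alice is a knave if and only if Otto is a knave" would have to be false. Checking the 4 ways to assign the others, none is consistent with every speaker.
(For instance, with Otto=knave, Alice=knave, Yara's claim "Alice is a knave if and only if Otto is a knave" comes out true where it would need to be false.)
So Yara must be a knight, making "Alice is a knave if and only if Otto is a knave" true. Taking Yara=knight, Otto=knave, Alice=knave, each remaining statement checks out:
  Otto (knave): "Alice and Yara are both knaves" — false. ✓
  Alice (knave): "it is not true that Otto is a knave" — false. ✓
This is the unique consistent assignment.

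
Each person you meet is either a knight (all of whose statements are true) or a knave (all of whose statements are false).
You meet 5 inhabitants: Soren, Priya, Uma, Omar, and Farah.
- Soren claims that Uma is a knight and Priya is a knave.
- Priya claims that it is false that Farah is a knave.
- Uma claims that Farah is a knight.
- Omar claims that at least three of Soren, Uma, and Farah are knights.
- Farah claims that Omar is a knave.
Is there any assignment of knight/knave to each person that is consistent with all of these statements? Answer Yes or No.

Yes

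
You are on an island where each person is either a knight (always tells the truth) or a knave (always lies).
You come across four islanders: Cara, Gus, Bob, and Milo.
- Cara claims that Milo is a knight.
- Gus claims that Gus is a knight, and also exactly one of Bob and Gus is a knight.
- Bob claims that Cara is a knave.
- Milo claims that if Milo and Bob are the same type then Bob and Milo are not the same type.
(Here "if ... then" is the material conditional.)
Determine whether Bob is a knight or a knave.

Bob is a knave.

Consistent assignments: {Cara=knight, Gus=knight, Bob=knave, Milo=knight}; {Cara=knight, Gus=knave, Bob=knave, Milo=knight}
In every consistent assignment, Bob is a knave.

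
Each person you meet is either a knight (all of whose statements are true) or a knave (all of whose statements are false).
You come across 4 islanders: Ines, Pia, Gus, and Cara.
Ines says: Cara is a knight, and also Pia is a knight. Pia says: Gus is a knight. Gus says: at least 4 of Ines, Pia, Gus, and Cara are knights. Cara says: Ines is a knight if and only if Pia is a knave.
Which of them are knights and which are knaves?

Knights: none. Knaves: Ines, Pia, Gus, and Cara.

Suppose Ines is a knight. Then Ines's statement "Cara is a knight, and also Pia is a knight" would have to be true. Checking the 8 ways to assign the others, none is consistent with every speaker.
(For instance, with Pia=knave, Gus=knave, Cara=knave, Ines's claim "Cara is a knight, and also Pia is a knight" comes out false where it would need to be true.)
So Ines must be a knave, making "Cara is a knight, and also Pia is a knight" false. Taking Ines=knave, Pia=knave, Gus=knave, Cara=knave, each remaining statement checks out:
  Pia (knave): "Gus is a knight" — false. ✓
  Gus (knave): "at least 4 of Ines, Pia, Gus, and Cara are knights" — false. ✓
  Cara (knave): "Ines is a knight if and only if Pia is a knave" — false. ✓
This is the unique consistent assignment.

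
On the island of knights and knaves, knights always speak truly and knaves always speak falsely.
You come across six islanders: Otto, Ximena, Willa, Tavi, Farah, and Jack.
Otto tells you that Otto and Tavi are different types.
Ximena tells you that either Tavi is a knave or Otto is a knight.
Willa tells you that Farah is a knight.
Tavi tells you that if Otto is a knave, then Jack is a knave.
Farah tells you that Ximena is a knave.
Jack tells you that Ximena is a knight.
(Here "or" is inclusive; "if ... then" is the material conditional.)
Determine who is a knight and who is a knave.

Otto is a knave; "Otto and Tavi are different types" is False, as required.
As a knight, Ximena's statement "either Tavi is a knave or Otto is a knight" should be true; it is.
As a knave, Willa's statement "Farah is a knight" should be False; it is.
Tavi is a knave, and the claim "if Otto is a knave, then Jack is a knave" is indeed False.
As a knave, Farah's statement "Ximena is a knave" should be False; it is.
Since Jack is a knight, "Ximena is a knight" needs to be true, which holds.

Otto is a knave, Ximena is a knight, Willa is a knave, Tavi is a knave, Farah is a knave, and Jack is a knight.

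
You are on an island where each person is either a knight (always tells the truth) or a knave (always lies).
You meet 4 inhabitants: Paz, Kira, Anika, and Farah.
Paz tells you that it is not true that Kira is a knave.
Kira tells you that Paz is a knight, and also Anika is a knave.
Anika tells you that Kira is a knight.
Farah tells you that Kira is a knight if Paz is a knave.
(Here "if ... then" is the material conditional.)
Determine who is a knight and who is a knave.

Paz is a knave, and the claim "it is not true that Kira is a knave" is indeed false.
Kira is a knave, so "Paz is a knight, and also Anika is a knave" must be false — and it is.
Anika is a knave, and the claim "Kira is a knight" is indeed false.
Farah is a knave, so "Kira is a knight if Paz is a knave" must be false — and it is.

Knights: none. Knaves: Paz, Kira, Anika, and Farah.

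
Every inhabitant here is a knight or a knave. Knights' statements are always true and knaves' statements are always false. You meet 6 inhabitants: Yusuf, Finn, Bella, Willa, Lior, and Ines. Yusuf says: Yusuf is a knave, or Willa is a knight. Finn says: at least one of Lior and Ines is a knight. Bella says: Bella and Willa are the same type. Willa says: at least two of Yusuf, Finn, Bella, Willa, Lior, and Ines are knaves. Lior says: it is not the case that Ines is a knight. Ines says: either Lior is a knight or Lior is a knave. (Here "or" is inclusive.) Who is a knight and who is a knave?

Yusuf is a knight, Finn is a knight, Bella is a knave, Willa is a knight, Lior is a knave, and Ines is a knight.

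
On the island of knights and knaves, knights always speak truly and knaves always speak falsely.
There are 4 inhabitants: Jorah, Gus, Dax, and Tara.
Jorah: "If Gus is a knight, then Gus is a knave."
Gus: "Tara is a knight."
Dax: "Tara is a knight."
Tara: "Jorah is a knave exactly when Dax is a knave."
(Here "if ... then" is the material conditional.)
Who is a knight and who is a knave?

Knights: Jorah. Knaves: Gus, Dax, and Tara.

Suppose Jorah is a knave. Then Jorah's statement "if Gus is a knight, then Gus is a knave" would have to be false. Checking the 8 ways to assign the others, none is consistent with every speaker.
(For instance, with Gus=knave, Dax=knave, Tara=knave, Jorah's claim "if Gus is a knight, then Gus is a knave" comes out true where it would need to be false.)
So Jorah must be a knight, making "if Gus is a knight, then Gus is a knave" true. Taking Jorah=knight, Gus=knave, Dax=knave, Tara=knave, each remaining statement checks out:
  Gus (knave): "Tara is a knight" — false. ✓
  Dax (knave): "Tara is a knight" — false. ✓
  Tara (knave): "Jorah is a knave exactly when Dax is a knave" — false. ✓
This is the unique consistent assignment.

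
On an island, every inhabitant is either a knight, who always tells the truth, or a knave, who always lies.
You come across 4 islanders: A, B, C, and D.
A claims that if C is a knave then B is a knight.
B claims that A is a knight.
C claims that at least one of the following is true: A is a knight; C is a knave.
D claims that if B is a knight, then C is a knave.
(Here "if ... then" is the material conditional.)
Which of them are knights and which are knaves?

A is a knight, B is a knight, C is a knight, and D is a knave.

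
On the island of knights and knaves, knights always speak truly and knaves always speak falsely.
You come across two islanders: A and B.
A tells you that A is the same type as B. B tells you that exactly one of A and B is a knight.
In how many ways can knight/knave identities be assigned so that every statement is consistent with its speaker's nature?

Consistent assignments:
  A=knave, B=knight

1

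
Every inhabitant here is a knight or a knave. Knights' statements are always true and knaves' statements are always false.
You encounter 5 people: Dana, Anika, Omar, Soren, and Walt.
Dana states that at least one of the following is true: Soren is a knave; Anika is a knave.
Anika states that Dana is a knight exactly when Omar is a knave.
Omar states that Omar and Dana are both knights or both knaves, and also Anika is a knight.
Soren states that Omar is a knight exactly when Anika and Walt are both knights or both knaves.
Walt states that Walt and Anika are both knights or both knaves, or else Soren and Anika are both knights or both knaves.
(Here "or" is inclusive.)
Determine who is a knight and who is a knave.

Dana (knight): "at least one of the following is true: Soren is a knave; Anika is a knave" — true. ✓
Anika is a knight, so "Dana is a knight exactly when Omar is a knave" must be true — and it is.
Omar (knave): "Omar and Dana are both knights or both knaves, and also Anika is a knight" — false. ✓
Soren (knave): "Omar is a knight exactly when Anika and Walt are both knights or both knaves" — false. ✓
Walt is a knight; "Walt and Anika are both knights or both knaves, or else Soren and Anika are both knights or both knaves" is true, as required.

Knights: Dana, Anika, and Walt. Knaves: Omar and Soren.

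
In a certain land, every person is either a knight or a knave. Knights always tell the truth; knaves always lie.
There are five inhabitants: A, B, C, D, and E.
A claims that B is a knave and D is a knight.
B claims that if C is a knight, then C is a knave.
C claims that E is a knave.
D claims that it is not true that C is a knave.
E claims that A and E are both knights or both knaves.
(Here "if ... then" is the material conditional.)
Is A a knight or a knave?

A is a knight.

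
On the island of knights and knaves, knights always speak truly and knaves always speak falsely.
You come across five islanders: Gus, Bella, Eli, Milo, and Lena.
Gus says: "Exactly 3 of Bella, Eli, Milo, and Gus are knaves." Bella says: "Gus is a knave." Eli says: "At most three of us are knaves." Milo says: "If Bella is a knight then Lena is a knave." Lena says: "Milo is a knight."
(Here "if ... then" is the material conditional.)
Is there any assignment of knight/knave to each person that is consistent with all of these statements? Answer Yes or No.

No

Checking all 32 assignments, each has at least one speaker whose statement's truth value contradicts their type.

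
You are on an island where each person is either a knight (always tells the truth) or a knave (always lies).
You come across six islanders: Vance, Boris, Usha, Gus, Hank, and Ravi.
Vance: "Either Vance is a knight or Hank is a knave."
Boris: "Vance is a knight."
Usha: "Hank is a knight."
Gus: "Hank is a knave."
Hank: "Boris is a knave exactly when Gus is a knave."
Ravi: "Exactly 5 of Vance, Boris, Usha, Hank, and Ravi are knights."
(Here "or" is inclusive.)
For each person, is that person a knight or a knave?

Vance is a knave, Boris is a knave, Usha is a knight, Gus is a knave, Hank is a knight, and Ravi is a knave.

Vance is a knave, and the claim "either Vance is a knight or Hank is a knave" is indeed false.
Boris is a knave, so "Vance is a knight" must be false — and it is.
As a knight, Usha's statement "Hank is a knight" should be True; it is.
Gus is a knave, so "Hank is a knave" must be false — and it is.
Hank is a knight; "Boris is a knave exactly when Gus is a knave" is True, as required.
Since Ravi is a knave, "exactly 5 of Vance, Boris, Usha, Hank, and Ravi are knights" needs to be false, which holds.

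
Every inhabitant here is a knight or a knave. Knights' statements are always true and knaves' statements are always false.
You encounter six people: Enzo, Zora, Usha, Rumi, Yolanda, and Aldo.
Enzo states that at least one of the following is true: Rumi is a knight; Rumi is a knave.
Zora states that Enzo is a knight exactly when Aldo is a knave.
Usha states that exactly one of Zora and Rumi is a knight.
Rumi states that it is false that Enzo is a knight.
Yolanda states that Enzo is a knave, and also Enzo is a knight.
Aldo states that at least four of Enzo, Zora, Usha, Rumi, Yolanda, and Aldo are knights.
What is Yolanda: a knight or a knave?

Yolanda is a knave.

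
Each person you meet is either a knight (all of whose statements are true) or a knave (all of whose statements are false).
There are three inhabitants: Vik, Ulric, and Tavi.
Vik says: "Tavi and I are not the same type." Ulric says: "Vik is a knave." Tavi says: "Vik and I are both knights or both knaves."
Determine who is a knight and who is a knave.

Knights: Vik. Knaves: Ulric and Tavi.

Vik (knight): "Tavi and I are not the same type" — True. ✓
As a knave, Ulric's statement "Vik is a knave" should be False; it is.
Tavi (knave): "Vik and I are both knights or both knaves" — False. ✓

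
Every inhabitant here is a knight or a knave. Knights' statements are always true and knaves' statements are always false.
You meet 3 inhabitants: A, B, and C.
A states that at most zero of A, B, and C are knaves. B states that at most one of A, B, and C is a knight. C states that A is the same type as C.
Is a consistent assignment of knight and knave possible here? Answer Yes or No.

No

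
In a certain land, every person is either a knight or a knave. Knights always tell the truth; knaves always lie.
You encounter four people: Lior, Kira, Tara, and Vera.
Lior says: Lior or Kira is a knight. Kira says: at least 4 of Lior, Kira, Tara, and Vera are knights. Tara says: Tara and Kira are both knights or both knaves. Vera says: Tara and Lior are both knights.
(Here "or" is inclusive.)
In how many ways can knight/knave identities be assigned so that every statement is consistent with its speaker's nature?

1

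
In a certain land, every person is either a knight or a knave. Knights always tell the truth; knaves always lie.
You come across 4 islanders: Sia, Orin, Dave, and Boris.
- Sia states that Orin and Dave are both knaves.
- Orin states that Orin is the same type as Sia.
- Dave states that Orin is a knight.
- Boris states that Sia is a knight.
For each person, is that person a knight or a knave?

Knights: Sia and Boris. Knaves: Orin and Dave.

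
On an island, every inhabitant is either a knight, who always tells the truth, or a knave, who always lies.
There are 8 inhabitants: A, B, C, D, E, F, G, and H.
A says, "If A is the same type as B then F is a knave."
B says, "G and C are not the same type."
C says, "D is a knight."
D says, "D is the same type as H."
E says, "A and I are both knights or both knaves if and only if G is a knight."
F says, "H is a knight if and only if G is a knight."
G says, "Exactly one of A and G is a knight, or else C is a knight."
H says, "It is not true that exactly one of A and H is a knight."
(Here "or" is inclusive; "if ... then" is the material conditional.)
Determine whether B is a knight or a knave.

B is a knave.

Consistent assignments: {A=knight, B=knave, C=knight, D=knight, E=knight, F=knight, G=knight, H=knight}; {A=knight, B=knave, C=knight, D=knight, E=knave, F=knight, G=knight, H=knight}
In every consistent assignment, B is a knave.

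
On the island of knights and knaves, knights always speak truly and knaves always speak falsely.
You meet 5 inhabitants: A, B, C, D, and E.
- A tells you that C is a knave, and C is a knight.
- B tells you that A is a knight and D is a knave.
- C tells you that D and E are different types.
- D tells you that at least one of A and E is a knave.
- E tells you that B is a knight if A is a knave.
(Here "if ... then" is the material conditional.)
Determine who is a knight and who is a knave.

Since A is a knave, "C is a knave, and C is a knight" needs to be false, which holds.
B (knave): "A is a knight and D is a knave" — false. ✓
C is a knight, and the claim "D and E are different types" is indeed True.
D is a knight; "at least one of A and E is a knave" is True, as required.
E is a knave, so "B is a knight if A is a knave" must be false — and it is.

A is a knave, B is a knave, C is a knight, D is a knight, and E is a knave.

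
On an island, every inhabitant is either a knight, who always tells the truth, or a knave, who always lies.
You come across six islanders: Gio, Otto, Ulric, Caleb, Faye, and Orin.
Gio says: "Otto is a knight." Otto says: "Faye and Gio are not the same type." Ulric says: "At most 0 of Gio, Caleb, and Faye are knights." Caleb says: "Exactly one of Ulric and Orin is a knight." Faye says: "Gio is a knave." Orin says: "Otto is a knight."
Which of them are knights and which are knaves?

Gio is a knight; "Otto is a knight" is true, as required.
Otto is a knight; "Faye and Gio are not the same type" is true, as required.
Ulric is a knave, and the claim "at most 0 of Gio, Caleb, and Faye are knights" is indeed False.
Caleb is a knight, so "exactly one of Ulric and Orin is a knight" must be true — and it is.
Faye is a knave, and the claim "Gio is a knave" is indeed False.
Orin (knight): "Otto is a knight" — true. ✓

Gio is a knight, Otto is a knight, Ulric is a knave, Caleb is a knight, Faye is a knave, and Orin is a knight.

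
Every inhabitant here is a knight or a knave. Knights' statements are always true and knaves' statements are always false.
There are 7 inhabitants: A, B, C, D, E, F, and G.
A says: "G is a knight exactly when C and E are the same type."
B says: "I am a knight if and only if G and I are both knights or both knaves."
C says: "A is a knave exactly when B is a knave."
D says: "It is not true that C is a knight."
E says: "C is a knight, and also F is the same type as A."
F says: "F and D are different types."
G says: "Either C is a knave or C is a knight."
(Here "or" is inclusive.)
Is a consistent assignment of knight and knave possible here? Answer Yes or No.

Yes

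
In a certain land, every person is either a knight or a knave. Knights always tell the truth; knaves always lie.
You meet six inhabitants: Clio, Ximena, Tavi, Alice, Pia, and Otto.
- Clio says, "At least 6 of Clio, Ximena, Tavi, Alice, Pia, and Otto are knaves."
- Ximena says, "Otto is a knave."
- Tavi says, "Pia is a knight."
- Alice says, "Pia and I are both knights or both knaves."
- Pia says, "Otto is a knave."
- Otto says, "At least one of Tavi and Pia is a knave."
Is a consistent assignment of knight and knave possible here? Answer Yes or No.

Yes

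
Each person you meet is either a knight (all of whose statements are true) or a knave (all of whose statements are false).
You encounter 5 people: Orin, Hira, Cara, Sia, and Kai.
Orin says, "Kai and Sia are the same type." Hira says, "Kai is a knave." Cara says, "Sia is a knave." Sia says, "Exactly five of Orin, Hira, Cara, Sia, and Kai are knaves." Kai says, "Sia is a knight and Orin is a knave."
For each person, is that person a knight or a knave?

Orin is a knight; "Kai and Sia are the same type" is true, as required.
Since Hira is a knight, "Kai is a knave" needs to be true, which holds.
Cara is a knight; "Sia is a knave" is true, as required.
Sia is a knave, and the claim "exactly five of Orin, Hira, Cara, Sia, and Kai are knaves" is indeed False.
Kai is a knave, so "Sia is a knight and Orin is a knave" must be False — and it is.

Orin is a knight, Hira is a knight, Cara is a knight, Sia is a knave, and Kai is a knave.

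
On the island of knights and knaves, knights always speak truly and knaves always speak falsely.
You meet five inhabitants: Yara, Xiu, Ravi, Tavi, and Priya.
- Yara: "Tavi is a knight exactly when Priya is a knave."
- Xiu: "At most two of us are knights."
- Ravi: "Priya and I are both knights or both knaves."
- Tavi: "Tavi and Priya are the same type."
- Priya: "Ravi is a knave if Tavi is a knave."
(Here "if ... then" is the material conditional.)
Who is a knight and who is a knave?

Yara is a knave, Xiu is a knave, Ravi is a knight, Tavi is a knight, and Priya is a knight.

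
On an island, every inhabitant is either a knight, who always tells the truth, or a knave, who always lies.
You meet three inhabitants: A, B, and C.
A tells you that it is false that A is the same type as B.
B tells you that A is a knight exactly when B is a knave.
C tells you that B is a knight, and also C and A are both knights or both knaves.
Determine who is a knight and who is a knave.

A is a knave, B is a knave, and C is a knave.

Suppose A is a knight. Then A's statement "it is false that A is the same type as B" would have to be true. Checking the 4 ways to assign the others, none is consistent with every speaker.
(For instance, with B=knave, C=knave, B's claim "A is a knight exactly when B is a knave" comes out true where it would need to be false.)
So A must be a knave, making "it is false that A is the same type as B" false. Taking A=knave, B=knave, C=knave, each remaining statement checks out:
  B (knave): "A is a knight exactly when B is a knave" — false. ✓
  C (knave): "B is a knight, and also C and A are both knights or both knaves" — false. ✓
This is the unique consistent assignment.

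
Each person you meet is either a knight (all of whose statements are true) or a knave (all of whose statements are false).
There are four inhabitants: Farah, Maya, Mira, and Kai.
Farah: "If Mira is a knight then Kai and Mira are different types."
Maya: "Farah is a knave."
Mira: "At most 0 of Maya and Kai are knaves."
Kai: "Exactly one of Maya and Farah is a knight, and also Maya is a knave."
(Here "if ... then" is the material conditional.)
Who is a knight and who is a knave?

Farah is a knight, Maya is a knave, Mira is a knave, and Kai is a knight.

Farah is a knight, and the claim "if Mira is a knight then Kai and Mira are different types" is indeed True.
As a knave, Maya's statement "Farah is a knave" should be False; it is.
Since Mira is a knave, "at most 0 of Maya and Kai are knaves" needs to be False, which holds.
As a knight, Kai's statement "exactly one of Maya and Farah is a knight, and also Maya is a knave" should be True; it is.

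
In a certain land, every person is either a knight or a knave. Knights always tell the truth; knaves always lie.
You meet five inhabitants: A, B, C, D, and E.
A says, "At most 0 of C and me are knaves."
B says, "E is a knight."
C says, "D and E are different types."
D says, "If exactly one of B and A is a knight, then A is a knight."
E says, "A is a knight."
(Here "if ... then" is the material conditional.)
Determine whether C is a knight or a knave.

C is a knight.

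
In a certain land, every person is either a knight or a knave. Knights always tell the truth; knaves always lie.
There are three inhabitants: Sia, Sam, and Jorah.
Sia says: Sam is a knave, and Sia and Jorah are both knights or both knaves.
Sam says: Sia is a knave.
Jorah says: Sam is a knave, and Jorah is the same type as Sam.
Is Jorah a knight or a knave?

Consistent assignments: {Sia=knave, Sam=knight, Jorah=knave}
In every consistent assignment, Jorah is a knave.

Jorah is a knave.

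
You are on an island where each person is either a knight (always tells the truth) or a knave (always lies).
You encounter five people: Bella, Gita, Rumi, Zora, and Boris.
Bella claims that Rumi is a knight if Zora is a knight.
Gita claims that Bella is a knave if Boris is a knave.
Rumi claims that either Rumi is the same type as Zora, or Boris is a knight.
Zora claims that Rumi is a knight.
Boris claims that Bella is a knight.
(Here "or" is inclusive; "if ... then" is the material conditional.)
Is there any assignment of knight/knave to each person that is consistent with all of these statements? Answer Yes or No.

Yes

One consistent assignment: Bella=knight, Gita=knight, Rumi=knight, Zora=knight, Boris=knight.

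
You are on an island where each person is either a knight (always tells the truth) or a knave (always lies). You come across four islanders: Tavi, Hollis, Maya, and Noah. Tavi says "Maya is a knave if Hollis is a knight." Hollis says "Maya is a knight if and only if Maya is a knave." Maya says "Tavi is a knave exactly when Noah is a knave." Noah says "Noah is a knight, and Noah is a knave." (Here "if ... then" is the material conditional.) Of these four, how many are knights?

1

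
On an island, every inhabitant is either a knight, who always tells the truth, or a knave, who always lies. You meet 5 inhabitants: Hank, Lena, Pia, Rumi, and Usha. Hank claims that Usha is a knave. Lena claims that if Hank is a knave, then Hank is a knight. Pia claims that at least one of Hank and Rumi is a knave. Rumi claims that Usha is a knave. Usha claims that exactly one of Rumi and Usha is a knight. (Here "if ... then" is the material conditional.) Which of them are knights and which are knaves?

Hank is a knave, Lena is a knave, Pia is a knight, Rumi is a knave, and Usha is a knight.

Hank is a knave, so "Usha is a knave" must be false — and it is.
Lena is a knave; "if Hank is a knave, then Hank is a knight" is false, as required.
As a knight, Pia's statement "at least one of Hank and Rumi is a knave" should be true; it is.
As a knave, Rumi's statement "Usha is a knave" should be false; it is.
Usha (knight): "exactly one of Rumi and Usha is a knight" — true. ✓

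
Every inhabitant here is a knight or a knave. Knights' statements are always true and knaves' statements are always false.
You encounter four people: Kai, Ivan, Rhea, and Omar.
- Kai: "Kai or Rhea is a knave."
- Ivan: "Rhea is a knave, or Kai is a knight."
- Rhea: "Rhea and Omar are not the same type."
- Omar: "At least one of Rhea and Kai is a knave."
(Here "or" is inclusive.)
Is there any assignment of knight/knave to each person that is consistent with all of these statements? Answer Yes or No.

No

Checking all 16 assignments, each has at least one speaker whose statement's truth value contradicts their type.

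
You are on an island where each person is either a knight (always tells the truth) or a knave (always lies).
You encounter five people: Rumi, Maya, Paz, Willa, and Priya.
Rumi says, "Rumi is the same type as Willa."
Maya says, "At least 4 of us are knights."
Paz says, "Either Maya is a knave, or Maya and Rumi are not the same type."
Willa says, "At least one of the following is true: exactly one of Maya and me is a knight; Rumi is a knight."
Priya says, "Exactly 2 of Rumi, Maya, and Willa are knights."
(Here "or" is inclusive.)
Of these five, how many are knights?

2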